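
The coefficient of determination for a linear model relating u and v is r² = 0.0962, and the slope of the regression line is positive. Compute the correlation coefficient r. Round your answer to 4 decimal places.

|r| = √0.0962 = 0.3102
The association is positive, so r = 0.3102.

0.3102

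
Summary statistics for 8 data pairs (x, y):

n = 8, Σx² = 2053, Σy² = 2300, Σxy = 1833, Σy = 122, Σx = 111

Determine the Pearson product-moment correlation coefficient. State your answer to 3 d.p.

0.295

r = (nΣxy − ΣxΣy) / √[(nΣx² − (Σx)²)(nΣy² − (Σy)²)]
Numerator: 8×1833 − 111×122 = 1122
Denominator: √[(16424 − 12321)(18400 − 14884)] = √[4103 × 3516] = 3798.1769
r = 1122 / 3798.1769 ≈ 0.295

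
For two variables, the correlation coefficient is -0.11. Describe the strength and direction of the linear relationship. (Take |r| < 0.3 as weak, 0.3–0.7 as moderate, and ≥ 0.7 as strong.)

r = -0.11 < 0 so the relationship is negative.
|r| = 0.11, which falls in the weak range.

weak negative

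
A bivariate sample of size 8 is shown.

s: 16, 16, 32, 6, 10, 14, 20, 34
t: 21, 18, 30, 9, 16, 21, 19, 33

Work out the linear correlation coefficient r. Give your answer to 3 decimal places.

0.955

n = 8, Σs = 148, Σt = 167, Σs² = 3424, Σt² = 3893, Σst = 3594
nΣst − ΣsΣt = 28752 − 24716 = 4036
nΣs² − (Σs)² = 27392 − 21904 = 5488; nΣt² − (Σt)² = 31144 − 27889 = 3255
r = 4036 / √(5488 × 3255) = 4036 / 4226.5163 ≈ 0.955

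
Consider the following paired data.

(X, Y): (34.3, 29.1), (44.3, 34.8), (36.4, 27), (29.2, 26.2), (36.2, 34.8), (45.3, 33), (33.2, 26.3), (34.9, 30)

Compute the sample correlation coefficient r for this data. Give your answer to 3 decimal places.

n = 8, ΣX = 293.8, ΣY = 241.2, ΣX² = 10999.36, ΣY² = 7365.02, ΣXY = 8962.43
nΣXY − ΣXΣY = 71699.44 − 70864.56 = 834.88
nΣX² − (ΣX)² = 87994.88 − 86318.44 = 1676.44; nΣY² − (ΣY)² = 58920.16 − 58177.44 = 742.72
r = 834.88 / √(1676.44 × 742.72) = 834.88 / 1115.8519 ≈ 0.748

0.748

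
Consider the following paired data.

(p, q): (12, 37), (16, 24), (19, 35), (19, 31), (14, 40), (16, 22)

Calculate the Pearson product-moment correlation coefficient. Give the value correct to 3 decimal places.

-0.301

n = 6, Σp = 96, Σq = 189, Σp² = 1574, Σq² = 6215, Σpq = 2994
nΣpq − ΣpΣq = 17964 − 18144 = -180
nΣp² − (Σp)² = 9444 − 9216 = 228; nΣq² − (Σq)² = 37290 − 35721 = 1569
r = -180 / √(228 × 1569) = -180 / 598.1070 ≈ -0.301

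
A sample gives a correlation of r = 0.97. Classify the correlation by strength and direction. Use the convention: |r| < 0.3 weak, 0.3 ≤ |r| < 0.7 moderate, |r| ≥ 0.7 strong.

strong positive

r = 0.97 > 0 so the relationship is positive.
|r| = 0.97, which falls in the strong range.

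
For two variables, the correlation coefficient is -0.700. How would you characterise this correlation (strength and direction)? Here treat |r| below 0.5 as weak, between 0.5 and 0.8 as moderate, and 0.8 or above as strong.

moderate negative

r = -0.700 < 0 so the relationship is negative.
|r| = 0.700, which falls in the moderate range.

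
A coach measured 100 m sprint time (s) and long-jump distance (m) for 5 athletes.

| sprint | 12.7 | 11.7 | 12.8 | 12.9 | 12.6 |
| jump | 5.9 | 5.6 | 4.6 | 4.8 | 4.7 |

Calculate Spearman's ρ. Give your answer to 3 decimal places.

Rank sprint: 3, 1, 4, 5, 2
Rank jump: 5, 4, 1, 3, 2
d = rank(sprint) − rank(jump): -2, -3, 3, 2, 0; Σd² = 26
ρ = 1 − 6Σd² / [n(n²−1)] = 1 − 6×26 / (5×24) = 1 − 156/120 ≈ -0.300

-0.300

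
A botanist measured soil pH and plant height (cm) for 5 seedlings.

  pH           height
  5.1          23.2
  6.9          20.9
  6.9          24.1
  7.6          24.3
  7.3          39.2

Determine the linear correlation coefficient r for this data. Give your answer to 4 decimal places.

n = 5, Σx = 33.8, Σy = 131.7, Σx² = 232.28, Σy² = 3682.99, Σxy = 899.66
nΣxy − ΣxΣy = 4498.3 − 4451.46 = 46.84
nΣx² − (Σx)² = 1161.4 − 1142.44 = 18.96; nΣy² − (Σy)² = 18414.95 − 17344.89 = 1070.06
r = 46.84 / √(18.96 × 1070.06) = 46.84 / 142.4371 ≈ 0.3288

0.3288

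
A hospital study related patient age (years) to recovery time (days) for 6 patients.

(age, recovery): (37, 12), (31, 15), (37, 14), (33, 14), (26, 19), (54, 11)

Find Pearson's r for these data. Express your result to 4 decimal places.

-0.8336

n = 6, Σx = 218, Σy = 85, Σx² = 8380, Σy² = 1243, Σxy = 2977
nΣxy − ΣxΣy = 17862 − 18530 = -668
nΣx² − (Σx)² = 50280 − 47524 = 2756; nΣy² − (Σy)² = 7458 − 7225 = 233
r = -668 / √(2756 × 233) = -668 / 801.3414 ≈ -0.8336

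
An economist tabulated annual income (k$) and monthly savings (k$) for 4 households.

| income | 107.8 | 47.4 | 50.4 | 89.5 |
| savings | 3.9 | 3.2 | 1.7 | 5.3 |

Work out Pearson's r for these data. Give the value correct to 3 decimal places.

0.689

n = 4, Σx = 295.1, Σy = 14.1, Σx² = 24418.01, Σy² = 56.43, Σxy = 1132.13
nΣxy − ΣxΣy = 4528.52 − 4160.91 = 367.61
nΣx² − (Σx)² = 97672.04 − 87084.01 = 10588.03; nΣy² − (Σy)² = 225.72 − 198.81 = 26.91
r = 367.61 / √(10588.03 × 26.91) = 367.61 / 533.7826 ≈ 0.689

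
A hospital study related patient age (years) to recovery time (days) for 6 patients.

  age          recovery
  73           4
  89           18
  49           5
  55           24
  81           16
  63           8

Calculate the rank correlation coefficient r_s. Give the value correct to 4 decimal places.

Rank age: 4, 6, 1, 2, 5, 3
Rank recovery: 1, 5, 2, 6, 4, 3
d = rank(age) − rank(recovery): 3, 1, -1, -4, 1, 0; Σd² = 28
ρ = 1 − 6Σd² / [n(n²−1)] = 1 − 6×28 / (6×35) = 1 − 168/210 ≈ 0.2000

0.2000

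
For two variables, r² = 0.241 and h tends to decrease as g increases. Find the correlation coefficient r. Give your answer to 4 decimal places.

|r| = √0.241 = 0.4909
The association is negative, so r = −0.4909.

-0.4909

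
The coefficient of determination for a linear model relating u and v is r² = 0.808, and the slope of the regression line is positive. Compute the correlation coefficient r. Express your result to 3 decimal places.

|r| = √0.808 = 0.899
The association is positive, so r = 0.899.

0.899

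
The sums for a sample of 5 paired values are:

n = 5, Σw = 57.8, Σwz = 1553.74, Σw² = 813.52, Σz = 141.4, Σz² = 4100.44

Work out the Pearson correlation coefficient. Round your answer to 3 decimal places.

-0.665

r = (nΣwz − ΣwΣz) / √[(nΣw² − (Σw)²)(nΣz² − (Σz)²)]
Numerator: 5×1553.74 − 57.8×141.4 = -404.22
Denominator: √[(4067.6 − 3340.84)(20502.2 − 19993.96)] = √[726.76 × 508.24] = 607.7569
r = -404.22 / 607.7569 ≈ -0.665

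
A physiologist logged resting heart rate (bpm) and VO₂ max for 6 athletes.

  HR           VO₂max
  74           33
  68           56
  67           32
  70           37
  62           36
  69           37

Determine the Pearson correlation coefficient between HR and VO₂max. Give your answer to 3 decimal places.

-0.092

n = 6, Σx = 410, Σy = 231, Σx² = 28094, Σy² = 9283, Σxy = 15769
nΣxy − ΣxΣy = 94614 − 94710 = -96
nΣx² − (Σx)² = 168564 − 168100 = 464; nΣy² − (Σy)² = 55698 − 53361 = 2337
r = -96 / √(464 × 2337) = -96 / 1041.3299 ≈ -0.092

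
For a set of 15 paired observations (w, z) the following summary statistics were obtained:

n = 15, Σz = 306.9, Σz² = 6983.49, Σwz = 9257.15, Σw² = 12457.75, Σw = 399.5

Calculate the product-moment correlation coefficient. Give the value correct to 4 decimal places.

r = (nΣwz − ΣwΣz) / √[(nΣw² − (Σw)²)(nΣz² − (Σz)²)]
Numerator: 15×9257.15 − 399.5×306.9 = 16250.7
Denominator: √[(186866.25 − 159600.25)(104752.35 − 94187.61)] = √[27266 × 10564.74] = 16972.2774
r = 16250.7 / 16972.2774 ≈ 0.9575

0.9575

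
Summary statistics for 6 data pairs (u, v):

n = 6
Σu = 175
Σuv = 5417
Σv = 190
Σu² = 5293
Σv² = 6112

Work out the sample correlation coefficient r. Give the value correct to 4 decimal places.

-0.9292

r = (nΣuv − ΣuΣv) / √[(nΣu² − (Σu)²)(nΣv² − (Σv)²)]
Numerator: 6×5417 − 175×190 = -748
Denominator: √[(31758 − 30625)(36672 − 36100)] = √[1133 × 572] = 805.0317
r = -748 / 805.0317 ≈ -0.9292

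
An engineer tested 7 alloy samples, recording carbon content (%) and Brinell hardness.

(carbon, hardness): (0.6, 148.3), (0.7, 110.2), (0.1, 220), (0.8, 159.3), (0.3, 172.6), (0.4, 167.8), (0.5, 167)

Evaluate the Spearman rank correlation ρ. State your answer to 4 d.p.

Rank carbon: 5, 6, 1, 7, 2, 3, 4
Rank hardness: 2, 1, 7, 3, 6, 5, 4
d = rank(carbon) − rank(hardness): 3, 5, -6, 4, -4, -2, 0; Σd² = 106
ρ = 1 − 6Σd² / [n(n²−1)] = 1 − 6×106 / (7×48) = 1 − 636/336 ≈ -0.8929

-0.8929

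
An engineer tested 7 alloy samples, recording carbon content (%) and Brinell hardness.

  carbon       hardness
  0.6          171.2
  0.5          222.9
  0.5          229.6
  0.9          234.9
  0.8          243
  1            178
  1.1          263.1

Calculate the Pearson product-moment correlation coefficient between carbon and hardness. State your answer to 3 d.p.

0.246

n = 7, Σx = 5.4, Σy = 1542.7, Σx² = 4.52, Σy² = 346842.63, Σxy = 1202.19
nΣxy − ΣxΣy = 8415.33 − 8330.58 = 84.75
nΣx² − (Σx)² = 31.64 − 29.16 = 2.48; nΣy² − (Σy)² = 2427898.41 − 2379923.29 = 47975.12
r = 84.75 / √(2.48 × 47975.12) = 84.75 / 344.9323 ≈ 0.246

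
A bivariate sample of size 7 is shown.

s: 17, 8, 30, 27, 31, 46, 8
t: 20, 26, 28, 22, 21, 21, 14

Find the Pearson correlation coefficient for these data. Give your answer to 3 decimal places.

n = 7, Σs = 167, Σt = 152, Σs² = 5123, Σt² = 3422, Σst = 3711
nΣst − ΣsΣt = 25977 − 25384 = 593
nΣs² − (Σs)² = 35861 − 27889 = 7972; nΣt² − (Σt)² = 23954 − 23104 = 850
r = 593 / √(7972 × 850) = 593 / 2603.1135 ≈ 0.228

0.228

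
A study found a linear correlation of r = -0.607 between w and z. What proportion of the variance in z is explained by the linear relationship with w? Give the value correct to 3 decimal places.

0.368

r² = (-0.607)² = 0.368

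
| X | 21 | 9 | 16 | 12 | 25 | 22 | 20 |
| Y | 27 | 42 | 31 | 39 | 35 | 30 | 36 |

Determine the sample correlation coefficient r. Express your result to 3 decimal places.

n = 7, ΣX = 125, ΣY = 240, ΣX² = 2431, ΣY² = 8396, ΣXY = 4164
nΣXY − ΣXΣY = 29148 − 30000 = -852
nΣX² − (ΣX)² = 17017 − 15625 = 1392; nΣY² − (ΣY)² = 58772 − 57600 = 1172
r = -852 / √(1392 × 1172) = -852 / 1277.2721 ≈ -0.667

-0.667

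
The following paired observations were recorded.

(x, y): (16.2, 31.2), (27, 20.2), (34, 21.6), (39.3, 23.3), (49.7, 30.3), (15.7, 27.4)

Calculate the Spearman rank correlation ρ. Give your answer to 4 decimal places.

-0.0857

Rank x: 2, 3, 4, 5, 6, 1
Rank y: 6, 1, 2, 3, 5, 4
d = rank(x) − rank(y): -4, 2, 2, 2, 1, -3; Σd² = 38
ρ = 1 − 6Σd² / [n(n²−1)] = 1 − 6×38 / (6×35) = 1 − 228/210 ≈ -0.0857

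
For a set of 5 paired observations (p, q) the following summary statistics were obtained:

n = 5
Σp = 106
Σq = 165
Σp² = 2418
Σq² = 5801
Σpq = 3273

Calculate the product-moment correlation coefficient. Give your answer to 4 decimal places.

-0.9125

r = (nΣpq − ΣpΣq) / √[(nΣp² − (Σp)²)(nΣq² − (Σq)²)]
Numerator: 5×3273 − 106×165 = -1125
Denominator: √[(12090 − 11236)(29005 − 27225)] = √[854 × 1780] = 1232.9315
r = -1125 / 1232.9315 ≈ -0.9125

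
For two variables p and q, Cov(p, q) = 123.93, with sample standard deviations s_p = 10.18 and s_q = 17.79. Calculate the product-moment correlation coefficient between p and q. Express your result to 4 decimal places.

0.6843

r = Cov(p,q) / (s_p · s_q) = 123.93 / (10.18 × 17.79)
  = 123.93 / 181.1022 ≈ 0.6843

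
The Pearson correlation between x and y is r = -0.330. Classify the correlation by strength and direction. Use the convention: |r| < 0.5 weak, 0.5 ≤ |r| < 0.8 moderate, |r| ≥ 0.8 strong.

r = -0.330 < 0 so the relationship is negative.
|r| = 0.330, which falls in the weak range.

weak negative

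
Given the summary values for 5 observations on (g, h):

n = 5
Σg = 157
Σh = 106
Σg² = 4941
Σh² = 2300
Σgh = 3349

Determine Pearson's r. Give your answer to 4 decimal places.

r = (nΣgh − ΣgΣh) / √[(nΣg² − (Σg)²)(nΣh² − (Σh)²)]
Numerator: 5×3349 − 157×106 = 103
Denominator: √[(24705 − 24649)(11500 − 11236)] = √[56 × 264] = 121.5895
r = 103 / 121.5895 ≈ 0.8471

0.8471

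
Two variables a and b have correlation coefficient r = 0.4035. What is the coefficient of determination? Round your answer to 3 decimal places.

r² = (0.4035)² = 0.163

0.163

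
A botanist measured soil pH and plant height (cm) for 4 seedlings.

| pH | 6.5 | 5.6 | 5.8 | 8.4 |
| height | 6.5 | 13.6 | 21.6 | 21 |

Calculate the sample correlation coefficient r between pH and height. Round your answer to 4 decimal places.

n = 4, Σx = 26.3, Σy = 62.7, Σx² = 177.81, Σy² = 1134.77, Σxy = 420.09
nΣxy − ΣxΣy = 1680.36 − 1649.01 = 31.35
nΣx² − (Σx)² = 711.24 − 691.69 = 19.55; nΣy² − (Σy)² = 4539.08 − 3931.29 = 607.79
r = 31.35 / √(19.55 × 607.79) = 31.35 / 109.0059 ≈ 0.2876

0.2876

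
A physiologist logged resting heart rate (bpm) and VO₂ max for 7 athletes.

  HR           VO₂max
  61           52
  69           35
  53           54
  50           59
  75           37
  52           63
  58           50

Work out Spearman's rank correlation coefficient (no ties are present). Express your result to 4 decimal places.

-0.8929

Rank HR: 5, 6, 3, 1, 7, 2, 4
Rank VO₂max: 4, 1, 5, 6, 2, 7, 3
d = rank(HR) − rank(VO₂max): 1, 5, -2, -5, 5, -5, 1; Σd² = 106
ρ = 1 − 6Σd² / [n(n²−1)] = 1 − 6×106 / (7×48) = 1 − 636/336 ≈ -0.8929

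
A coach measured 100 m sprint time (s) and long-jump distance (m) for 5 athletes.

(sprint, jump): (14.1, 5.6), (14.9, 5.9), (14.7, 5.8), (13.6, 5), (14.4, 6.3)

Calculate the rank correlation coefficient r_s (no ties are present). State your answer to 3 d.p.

0.700

Rank sprint: 2, 5, 4, 1, 3
Rank jump: 2, 4, 3, 1, 5
d = rank(sprint) − rank(jump): 0, 1, 1, 0, -2; Σd² = 6
ρ = 1 − 6Σd² / [n(n²−1)] = 1 − 6×6 / (5×24) = 1 − 36/120 ≈ 0.700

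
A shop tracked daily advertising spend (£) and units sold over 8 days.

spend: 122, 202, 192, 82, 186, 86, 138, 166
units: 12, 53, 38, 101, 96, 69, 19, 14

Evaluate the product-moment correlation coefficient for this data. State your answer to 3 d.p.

n = 8, Σx = 1174, Σy = 402, Σx² = 187868, Σy² = 29132, Σxy = 56484
nΣxy − ΣxΣy = 451872 − 471948 = -20076
nΣx² − (Σx)² = 1502944 − 1378276 = 124668; nΣy² − (Σy)² = 233056 − 161604 = 71452
r = -20076 / √(124668 × 71452) = -20076 / 94381.0253 ≈ -0.213

-0.213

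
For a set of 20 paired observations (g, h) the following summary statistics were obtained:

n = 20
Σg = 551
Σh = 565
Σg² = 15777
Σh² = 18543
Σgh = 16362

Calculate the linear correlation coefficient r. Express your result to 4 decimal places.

0.6414

r = (nΣgh − ΣgΣh) / √[(nΣg² − (Σg)²)(nΣh² − (Σh)²)]
Numerator: 20×16362 − 551×565 = 15925
Denominator: √[(315540 − 303601)(370860 − 319225)] = √[11939 × 51635] = 24828.8192
r = 15925 / 24828.8192 ≈ 0.6414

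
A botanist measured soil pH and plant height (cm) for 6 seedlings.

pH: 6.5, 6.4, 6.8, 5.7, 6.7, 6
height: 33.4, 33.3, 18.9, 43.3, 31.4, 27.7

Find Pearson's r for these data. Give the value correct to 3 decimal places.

n = 6, Σx = 38.1, Σy = 188, Σx² = 242.83, Σy² = 6209.8, Σxy = 1182.13
nΣxy − ΣxΣy = 7092.78 − 7162.8 = -70.02
nΣx² − (Σx)² = 1456.98 − 1451.61 = 5.37; nΣy² − (Σy)² = 37258.8 − 35344 = 1914.8
r = -70.02 / √(5.37 × 1914.8) = -70.02 / 101.4025 ≈ -0.691

-0.691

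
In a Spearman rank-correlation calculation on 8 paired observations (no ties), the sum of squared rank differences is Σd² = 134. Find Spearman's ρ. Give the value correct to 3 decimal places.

ρ = 1 − 6Σd² / [n(n²−1)] = 1 − 6×134 / (8×63)
  = 1 − 804/504 = 1 − 1.5952 ≈ -0.595

-0.595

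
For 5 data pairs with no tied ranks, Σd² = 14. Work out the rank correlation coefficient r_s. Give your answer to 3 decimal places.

ρ = 1 − 6Σd² / [n(n²−1)] = 1 − 6×14 / (5×24)
  = 1 − 84/120 = 1 − 0.7000 ≈ 0.300

0.300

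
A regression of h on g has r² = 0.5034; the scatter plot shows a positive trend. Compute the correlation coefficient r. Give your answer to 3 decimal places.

0.710

|r| = √0.5034 = 0.710
The association is positive, so r = 0.710.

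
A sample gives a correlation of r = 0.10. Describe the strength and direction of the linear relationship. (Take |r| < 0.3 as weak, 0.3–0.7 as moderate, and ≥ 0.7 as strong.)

weak positive

r = 0.10 > 0 so the relationship is positive.
|r| = 0.10, which falls in the weak range.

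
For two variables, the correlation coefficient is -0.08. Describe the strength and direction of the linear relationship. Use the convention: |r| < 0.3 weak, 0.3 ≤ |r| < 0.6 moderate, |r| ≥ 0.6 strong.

weak negative

r = -0.08 < 0 so the relationship is negative.
|r| = 0.08, which falls in the weak range.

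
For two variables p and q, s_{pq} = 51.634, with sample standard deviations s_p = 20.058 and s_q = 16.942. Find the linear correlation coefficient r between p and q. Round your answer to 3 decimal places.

r = Cov(p,q) / (s_p · s_q) = 51.634 / (20.058 × 16.942)
  = 51.634 / 339.8226 ≈ 0.152

0.152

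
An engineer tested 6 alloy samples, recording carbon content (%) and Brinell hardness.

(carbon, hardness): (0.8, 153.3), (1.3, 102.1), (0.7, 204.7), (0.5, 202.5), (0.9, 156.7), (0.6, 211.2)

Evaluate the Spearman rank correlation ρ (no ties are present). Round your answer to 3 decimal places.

Rank carbon: 4, 6, 3, 1, 5, 2
Rank hardness: 2, 1, 5, 4, 3, 6
d = rank(carbon) − rank(hardness): 2, 5, -2, -3, 2, -4; Σd² = 62
ρ = 1 − 6Σd² / [n(n²−1)] = 1 − 6×62 / (6×35) = 1 − 372/210 ≈ -0.771

-0.771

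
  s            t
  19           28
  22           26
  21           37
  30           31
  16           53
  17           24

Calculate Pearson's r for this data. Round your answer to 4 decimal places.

n = 6, Σs = 125, Σt = 199, Σs² = 2731, Σt² = 7175, Σst = 4067
nΣst − ΣsΣt = 24402 − 24875 = -473
nΣs² − (Σs)² = 16386 − 15625 = 761; nΣt² − (Σt)² = 43050 − 39601 = 3449
r = -473 / √(761 × 3449) = -473 / 1620.0892 ≈ -0.2920

-0.2920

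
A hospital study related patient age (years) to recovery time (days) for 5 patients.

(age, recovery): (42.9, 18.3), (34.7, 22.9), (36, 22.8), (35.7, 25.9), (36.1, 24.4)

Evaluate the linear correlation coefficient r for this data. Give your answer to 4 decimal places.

-0.8588

n = 5, Σx = 185.4, Σy = 114.3, Σx² = 6918.2, Σy² = 2645.31, Σxy = 4205.97
nΣxy − ΣxΣy = 21029.85 − 21191.22 = -161.37
nΣx² − (Σx)² = 34591 − 34373.16 = 217.84; nΣy² − (Σy)² = 13226.55 − 13064.49 = 162.06
r = -161.37 / √(217.84 × 162.06) = -161.37 / 187.8913 ≈ -0.8588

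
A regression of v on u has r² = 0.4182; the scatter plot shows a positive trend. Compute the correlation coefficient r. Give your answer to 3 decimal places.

0.647

|r| = √0.4182 = 0.647
The association is positive, so r = 0.647.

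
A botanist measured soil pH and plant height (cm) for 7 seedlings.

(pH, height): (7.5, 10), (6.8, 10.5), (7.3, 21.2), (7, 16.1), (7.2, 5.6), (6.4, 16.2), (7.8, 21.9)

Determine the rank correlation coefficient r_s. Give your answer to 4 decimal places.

0.2143

Rank pH: 6, 2, 5, 3, 4, 1, 7
Rank height: 2, 3, 6, 4, 1, 5, 7
d = rank(pH) − rank(height): 4, -1, -1, -1, 3, -4, 0; Σd² = 44
ρ = 1 − 6Σd² / [n(n²−1)] = 1 − 6×44 / (7×48) = 1 − 264/336 ≈ 0.2143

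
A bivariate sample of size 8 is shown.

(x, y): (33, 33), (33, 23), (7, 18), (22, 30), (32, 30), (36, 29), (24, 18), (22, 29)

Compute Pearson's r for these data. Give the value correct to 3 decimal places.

0.575

n = 8, Σx = 209, Σy = 210, Σx² = 6091, Σy² = 5748, Σxy = 5708
nΣxy − ΣxΣy = 45664 − 43890 = 1774
nΣx² − (Σx)² = 48728 − 43681 = 5047; nΣy² − (Σy)² = 45984 − 44100 = 1884
r = 1774 / √(5047 × 1884) = 1774 / 3083.5934 ≈ 0.575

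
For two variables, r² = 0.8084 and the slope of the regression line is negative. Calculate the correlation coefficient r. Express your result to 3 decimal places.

|r| = √0.8084 = 0.899
The association is negative, so r = −0.899.

-0.899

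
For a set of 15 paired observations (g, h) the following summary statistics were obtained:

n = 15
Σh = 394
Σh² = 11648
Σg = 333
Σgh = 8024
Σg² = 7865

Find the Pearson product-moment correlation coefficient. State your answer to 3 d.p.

-0.923

r = (nΣgh − ΣgΣh) / √[(nΣg² − (Σg)²)(nΣh² − (Σh)²)]
Numerator: 15×8024 − 333×394 = -10842
Denominator: √[(117975 − 110889)(174720 − 155236)] = √[7086 × 19484] = 11750.0478
r = -10842 / 11750.0478 ≈ -0.923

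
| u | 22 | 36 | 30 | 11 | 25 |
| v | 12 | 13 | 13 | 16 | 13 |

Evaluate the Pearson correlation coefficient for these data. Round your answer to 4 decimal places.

n = 5, Σu = 124, Σv = 67, Σu² = 3426, Σv² = 907, Σuv = 1623
nΣuv − ΣuΣv = 8115 − 8308 = -193
nΣu² − (Σu)² = 17130 − 15376 = 1754; nΣv² − (Σv)² = 4535 − 4489 = 46
r = -193 / √(1754 × 46) = -193 / 284.0493 ≈ -0.6795

-0.6795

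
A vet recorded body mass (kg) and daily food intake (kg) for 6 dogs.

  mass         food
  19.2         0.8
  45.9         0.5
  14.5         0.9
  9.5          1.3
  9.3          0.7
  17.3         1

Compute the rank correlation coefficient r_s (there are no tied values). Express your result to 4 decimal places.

Rank mass: 5, 6, 3, 2, 1, 4
Rank food: 3, 1, 4, 6, 2, 5
d = rank(mass) − rank(food): 2, 5, -1, -4, -1, -1; Σd² = 48
ρ = 1 − 6Σd² / [n(n²−1)] = 1 − 6×48 / (6×35) = 1 − 288/210 ≈ -0.3714

-0.3714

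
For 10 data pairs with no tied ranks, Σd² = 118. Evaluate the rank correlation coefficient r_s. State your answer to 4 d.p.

ρ = 1 − 6Σd² / [n(n²−1)] = 1 − 6×118 / (10×99)
  = 1 − 708/990 = 1 − 0.71515 ≈ 0.2848

0.2848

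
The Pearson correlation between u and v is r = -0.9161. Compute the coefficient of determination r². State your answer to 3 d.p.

0.839

r² = (-0.9161)² = 0.839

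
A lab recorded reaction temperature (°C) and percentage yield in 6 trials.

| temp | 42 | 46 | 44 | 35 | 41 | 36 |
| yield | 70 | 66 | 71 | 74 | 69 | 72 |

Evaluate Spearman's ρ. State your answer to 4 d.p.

-0.7714

Rank temp: 4, 6, 5, 1, 3, 2
Rank yield: 3, 1, 4, 6, 2, 5
d = rank(temp) − rank(yield): 1, 5, 1, -5, 1, -3; Σd² = 62
ρ = 1 − 6Σd² / [n(n²−1)] = 1 − 6×62 / (6×35) = 1 − 372/210 ≈ -0.7714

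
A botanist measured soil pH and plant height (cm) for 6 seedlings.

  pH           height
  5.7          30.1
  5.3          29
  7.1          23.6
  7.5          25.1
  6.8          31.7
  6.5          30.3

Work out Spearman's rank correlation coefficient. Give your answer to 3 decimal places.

Rank pH: 2, 1, 5, 6, 4, 3
Rank height: 4, 3, 1, 2, 6, 5
d = rank(pH) − rank(height): -2, -2, 4, 4, -2, -2; Σd² = 48
ρ = 1 − 6Σd² / [n(n²−1)] = 1 − 6×48 / (6×35) = 1 − 288/210 ≈ -0.371

-0.371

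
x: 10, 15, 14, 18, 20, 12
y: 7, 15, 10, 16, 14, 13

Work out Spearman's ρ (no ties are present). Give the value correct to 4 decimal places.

0.7714

Rank x: 1, 4, 3, 5, 6, 2
Rank y: 1, 5, 2, 6, 4, 3
d = rank(x) − rank(y): 0, -1, 1, -1, 2, -1; Σd² = 8
ρ = 1 − 6Σd² / [n(n²−1)] = 1 − 6×8 / (6×35) = 1 − 48/210 ≈ 0.7714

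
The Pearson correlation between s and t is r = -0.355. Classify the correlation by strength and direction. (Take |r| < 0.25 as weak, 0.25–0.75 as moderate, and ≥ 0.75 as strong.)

r = -0.355 < 0 so the relationship is negative.
|r| = 0.355, which falls in the moderate range.

moderate negative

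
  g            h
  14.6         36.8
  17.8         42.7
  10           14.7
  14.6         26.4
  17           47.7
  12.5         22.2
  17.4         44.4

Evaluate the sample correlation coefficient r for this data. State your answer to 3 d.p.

0.948

n = 7, Σg = 103.9, Σh = 234.9, Σg² = 1591.17, Σh² = 8830.07, Σgh = 3690.74
nΣgh − ΣgΣh = 25835.18 − 24406.11 = 1429.07
nΣg² − (Σg)² = 11138.19 − 10795.21 = 342.98; nΣh² − (Σh)² = 61810.49 − 55178.01 = 6632.48
r = 1429.07 / √(342.98 × 6632.48) = 1429.07 / 1508.2467 ≈ 0.948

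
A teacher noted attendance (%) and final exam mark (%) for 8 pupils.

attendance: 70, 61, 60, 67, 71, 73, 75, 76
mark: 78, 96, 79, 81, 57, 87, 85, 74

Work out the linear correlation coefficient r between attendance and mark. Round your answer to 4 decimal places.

-0.3187

n = 8, Σx = 553, Σy = 637, Σx² = 38481, Σy² = 51621, Σxy = 43880
nΣxy − ΣxΣy = 351040 − 352261 = -1221
nΣx² − (Σx)² = 307848 − 305809 = 2039; nΣy² − (Σy)² = 412968 − 405769 = 7199
r = -1221 / √(2039 × 7199) = -1221 / 3831.2871 ≈ -0.3187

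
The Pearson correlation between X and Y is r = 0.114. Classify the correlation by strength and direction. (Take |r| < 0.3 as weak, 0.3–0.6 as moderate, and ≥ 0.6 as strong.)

weak positive

r = 0.114 > 0 so the relationship is positive.
|r| = 0.114, which falls in the weak range.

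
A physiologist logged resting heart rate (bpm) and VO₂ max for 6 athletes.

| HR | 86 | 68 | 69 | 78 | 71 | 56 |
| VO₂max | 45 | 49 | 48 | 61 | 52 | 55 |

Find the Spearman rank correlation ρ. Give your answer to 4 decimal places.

-0.2571

Rank HR: 6, 2, 3, 5, 4, 1
Rank VO₂max: 1, 3, 2, 6, 4, 5
d = rank(HR) − rank(VO₂max): 5, -1, 1, -1, 0, -4; Σd² = 44
ρ = 1 − 6Σd² / [n(n²−1)] = 1 − 6×44 / (6×35) = 1 − 264/210 ≈ -0.2571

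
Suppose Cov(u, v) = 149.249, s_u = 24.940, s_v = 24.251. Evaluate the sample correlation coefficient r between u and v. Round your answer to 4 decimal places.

0.2468

r = Cov(u,v) / (s_u · s_v) = 149.249 / (24.940 × 24.251)
  = 149.249 / 604.8199 ≈ 0.2468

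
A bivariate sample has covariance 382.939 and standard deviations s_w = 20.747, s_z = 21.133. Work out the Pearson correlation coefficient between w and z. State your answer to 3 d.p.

r = Cov(w,z) / (s_w · s_z) = 382.939 / (20.747 × 21.133)
  = 382.939 / 438.4464 ≈ 0.873

0.873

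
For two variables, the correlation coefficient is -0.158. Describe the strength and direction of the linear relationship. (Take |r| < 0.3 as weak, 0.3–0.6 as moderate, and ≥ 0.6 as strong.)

weak negative

r = -0.158 < 0 so the relationship is negative.
|r| = 0.158, which falls in the weak range.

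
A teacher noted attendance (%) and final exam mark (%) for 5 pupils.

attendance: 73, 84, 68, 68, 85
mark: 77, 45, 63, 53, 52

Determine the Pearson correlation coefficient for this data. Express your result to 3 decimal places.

-0.517

n = 5, Σx = 378, Σy = 290, Σx² = 28858, Σy² = 17436, Σxy = 21709
nΣxy − ΣxΣy = 108545 − 109620 = -1075
nΣx² − (Σx)² = 144290 − 142884 = 1406; nΣy² − (Σy)² = 87180 − 84100 = 3080
r = -1075 / √(1406 × 3080) = -1075 / 2080.9805 ≈ -0.517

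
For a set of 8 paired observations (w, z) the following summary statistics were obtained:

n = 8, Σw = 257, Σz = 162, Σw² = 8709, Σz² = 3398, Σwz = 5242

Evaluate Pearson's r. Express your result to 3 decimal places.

r = (nΣwz − ΣwΣz) / √[(nΣw² − (Σw)²)(nΣz² − (Σz)²)]
Numerator: 8×5242 − 257×162 = 302
Denominator: √[(69672 − 66049)(27184 − 26244)] = √[3623 × 940] = 1845.4322
r = 302 / 1845.4322 ≈ 0.164

0.164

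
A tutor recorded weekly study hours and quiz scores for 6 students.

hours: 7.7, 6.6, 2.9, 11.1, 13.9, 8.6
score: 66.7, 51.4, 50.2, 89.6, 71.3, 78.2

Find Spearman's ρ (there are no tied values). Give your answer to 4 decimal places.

Rank hours: 3, 2, 1, 5, 6, 4
Rank score: 3, 2, 1, 6, 4, 5
d = rank(hours) − rank(score): 0, 0, 0, -1, 2, -1; Σd² = 6
ρ = 1 − 6Σd² / [n(n²−1)] = 1 − 6×6 / (6×35) = 1 − 36/210 ≈ 0.8286

0.8286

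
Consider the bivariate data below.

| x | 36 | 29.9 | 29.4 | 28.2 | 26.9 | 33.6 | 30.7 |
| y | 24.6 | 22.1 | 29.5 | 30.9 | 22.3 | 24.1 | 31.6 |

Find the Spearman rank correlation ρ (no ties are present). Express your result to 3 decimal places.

0.071

Rank x: 7, 4, 3, 2, 1, 6, 5
Rank y: 4, 1, 5, 6, 2, 3, 7
d = rank(x) − rank(y): 3, 3, -2, -4, -1, 3, -2; Σd² = 52
ρ = 1 − 6Σd² / [n(n²−1)] = 1 − 6×52 / (7×48) = 1 − 312/336 ≈ 0.071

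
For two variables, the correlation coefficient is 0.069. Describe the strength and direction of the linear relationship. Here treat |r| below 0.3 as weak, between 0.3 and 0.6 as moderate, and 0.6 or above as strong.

weak positive

r = 0.069 > 0 so the relationship is positive.
|r| = 0.069, which falls in the weak range.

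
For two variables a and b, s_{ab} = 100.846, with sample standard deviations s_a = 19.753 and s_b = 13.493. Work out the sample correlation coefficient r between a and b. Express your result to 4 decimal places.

r = Cov(a,b) / (s_a · s_b) = 100.846 / (19.753 × 13.493)
  = 100.846 / 266.5272 ≈ 0.3784

0.3784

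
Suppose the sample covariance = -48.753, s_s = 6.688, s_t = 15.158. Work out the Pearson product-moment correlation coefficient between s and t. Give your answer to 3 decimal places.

r = Cov(s,t) / (s_s · s_t) = -48.753 / (6.688 × 15.158)
  = -48.753 / 101.3767 ≈ -0.481

-0.481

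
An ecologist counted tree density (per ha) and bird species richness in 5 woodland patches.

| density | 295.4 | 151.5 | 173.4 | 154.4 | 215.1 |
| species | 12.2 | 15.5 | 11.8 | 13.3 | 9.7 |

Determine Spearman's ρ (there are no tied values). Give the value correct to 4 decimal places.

Rank density: 5, 1, 3, 2, 4
Rank species: 3, 5, 2, 4, 1
d = rank(density) − rank(species): 2, -4, 1, -2, 3; Σd² = 34
ρ = 1 − 6Σd² / [n(n²−1)] = 1 − 6×34 / (5×24) = 1 − 204/120 ≈ -0.7000

-0.7000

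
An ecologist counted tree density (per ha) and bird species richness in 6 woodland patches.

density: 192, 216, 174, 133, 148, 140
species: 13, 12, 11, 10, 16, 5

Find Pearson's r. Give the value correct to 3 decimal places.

n = 6, Σx = 1003, Σy = 67, Σx² = 172989, Σy² = 815, Σxy = 11400
nΣxy − ΣxΣy = 68400 − 67201 = 1199
nΣx² − (Σx)² = 1037934 − 1006009 = 31925; nΣy² − (Σy)² = 4890 − 4489 = 401
r = 1199 / √(31925 × 401) = 1199 / 3577.9778 ≈ 0.335

0.335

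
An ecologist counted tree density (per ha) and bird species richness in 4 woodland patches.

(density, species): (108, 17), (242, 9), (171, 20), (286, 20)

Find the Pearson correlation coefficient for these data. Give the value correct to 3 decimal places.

n = 4, Σx = 807, Σy = 66, Σx² = 181265, Σy² = 1170, Σxy = 13154
nΣxy − ΣxΣy = 52616 − 53262 = -646
nΣx² − (Σx)² = 725060 − 651249 = 73811; nΣy² − (Σy)² = 4680 − 4356 = 324
r = -646 / √(73811 × 324) = -646 / 4890.2724 ≈ -0.132

-0.132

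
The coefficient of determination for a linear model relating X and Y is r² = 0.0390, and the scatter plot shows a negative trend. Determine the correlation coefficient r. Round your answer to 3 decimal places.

-0.197

|r| = √0.0390 = 0.197
The association is negative, so r = −0.197.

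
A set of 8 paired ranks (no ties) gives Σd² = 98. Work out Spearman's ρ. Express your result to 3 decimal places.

ρ = 1 − 6Σd² / [n(n²−1)] = 1 − 6×98 / (8×63)
  = 1 − 588/504 = 1 − 1.1667 ≈ -0.167

-0.167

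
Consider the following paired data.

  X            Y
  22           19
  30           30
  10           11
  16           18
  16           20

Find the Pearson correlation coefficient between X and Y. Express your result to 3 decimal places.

0.940

n = 5, ΣX = 94, ΣY = 98, ΣX² = 1996, ΣY² = 2106, ΣXY = 2036
nΣXY − ΣXΣY = 10180 − 9212 = 968
nΣX² − (ΣX)² = 9980 − 8836 = 1144; nΣY² − (ΣY)² = 10530 − 9604 = 926
r = 968 / √(1144 × 926) = 968 / 1029.2444 ≈ 0.940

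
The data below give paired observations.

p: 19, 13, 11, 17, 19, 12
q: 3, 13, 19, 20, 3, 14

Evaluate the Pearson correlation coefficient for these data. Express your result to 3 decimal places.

n = 6, Σp = 91, Σq = 72, Σp² = 1445, Σq² = 1144, Σpq = 1000
nΣpq − ΣpΣq = 6000 − 6552 = -552
nΣp² − (Σp)² = 8670 − 8281 = 389; nΣq² − (Σq)² = 6864 − 5184 = 1680
r = -552 / √(389 × 1680) = -552 / 808.4058 ≈ -0.683

-0.683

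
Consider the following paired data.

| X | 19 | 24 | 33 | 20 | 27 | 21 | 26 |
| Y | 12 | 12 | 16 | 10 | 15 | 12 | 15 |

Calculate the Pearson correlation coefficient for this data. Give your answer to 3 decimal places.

0.882

n = 7, ΣX = 170, ΣY = 92, ΣX² = 4272, ΣY² = 1238, ΣXY = 2291
nΣXY − ΣXΣY = 16037 − 15640 = 397
nΣX² − (ΣX)² = 29904 − 28900 = 1004; nΣY² − (ΣY)² = 8666 − 8464 = 202
r = 397 / √(1004 × 202) = 397 / 450.3421 ≈ 0.882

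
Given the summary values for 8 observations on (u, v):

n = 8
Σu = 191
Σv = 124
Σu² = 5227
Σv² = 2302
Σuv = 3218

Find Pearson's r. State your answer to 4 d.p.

0.5115

r = (nΣuv − ΣuΣv) / √[(nΣu² − (Σu)²)(nΣv² − (Σv)²)]
Numerator: 8×3218 − 191×124 = 2060
Denominator: √[(41816 − 36481)(18416 − 15376)] = √[5335 × 3040] = 4027.2075
r = 2060 / 4027.2075 ≈ 0.5115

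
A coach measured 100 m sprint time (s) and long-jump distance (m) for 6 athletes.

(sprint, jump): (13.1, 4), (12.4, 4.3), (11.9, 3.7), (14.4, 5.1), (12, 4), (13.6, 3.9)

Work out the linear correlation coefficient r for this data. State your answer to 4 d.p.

0.7081

n = 6, Σx = 77.4, Σy = 25, Σx² = 1003.3, Σy² = 105.4, Σxy = 324.23
nΣxy − ΣxΣy = 1945.38 − 1935 = 10.38
nΣx² − (Σx)² = 6019.8 − 5990.76 = 29.04; nΣy² − (Σy)² = 632.4 − 625 = 7.4
r = 10.38 / √(29.04 × 7.4) = 10.38 / 14.6593 ≈ 0.7081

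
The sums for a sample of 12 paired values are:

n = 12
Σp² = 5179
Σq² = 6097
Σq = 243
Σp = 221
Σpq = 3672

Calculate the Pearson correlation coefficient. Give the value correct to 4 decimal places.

r = (nΣpq − ΣpΣq) / √[(nΣp² − (Σp)²)(nΣq² − (Σq)²)]
Numerator: 12×3672 − 221×243 = -9639
Denominator: √[(62148 − 48841)(73164 − 59049)] = √[13307 × 14115] = 13705.0467
r = -9639 / 13705.0467 ≈ -0.7033

-0.7033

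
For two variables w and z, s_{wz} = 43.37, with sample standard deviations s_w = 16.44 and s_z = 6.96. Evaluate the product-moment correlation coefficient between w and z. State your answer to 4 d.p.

0.3790

r = Cov(w,z) / (s_w · s_z) = 43.37 / (16.44 × 6.96)
  = 43.37 / 114.4224 ≈ 0.3790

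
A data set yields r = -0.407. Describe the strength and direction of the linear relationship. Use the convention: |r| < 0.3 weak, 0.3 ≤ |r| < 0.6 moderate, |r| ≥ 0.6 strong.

moderate negative

r = -0.407 < 0 so the relationship is negative.
|r| = 0.407, which falls in the moderate range.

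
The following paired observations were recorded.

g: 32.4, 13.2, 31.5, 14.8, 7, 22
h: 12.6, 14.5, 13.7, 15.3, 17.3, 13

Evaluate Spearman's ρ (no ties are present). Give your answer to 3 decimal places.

-0.886

Rank g: 6, 2, 5, 3, 1, 4
Rank h: 1, 4, 3, 5, 6, 2
d = rank(g) − rank(h): 5, -2, 2, -2, -5, 2; Σd² = 66
ρ = 1 − 6Σd² / [n(n²−1)] = 1 − 6×66 / (6×35) = 1 − 396/210 ≈ -0.886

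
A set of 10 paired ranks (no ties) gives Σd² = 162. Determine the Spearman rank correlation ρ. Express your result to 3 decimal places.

ρ = 1 − 6Σd² / [n(n²−1)] = 1 − 6×162 / (10×99)
  = 1 − 972/990 = 1 − 0.9818 ≈ 0.018

0.018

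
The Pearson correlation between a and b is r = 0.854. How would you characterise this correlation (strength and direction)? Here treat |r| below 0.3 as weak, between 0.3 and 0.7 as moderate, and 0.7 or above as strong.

strong positive

r = 0.854 > 0 so the relationship is positive.
|r| = 0.854, which falls in the strong range.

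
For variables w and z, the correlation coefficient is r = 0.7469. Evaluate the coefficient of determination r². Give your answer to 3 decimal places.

0.558

r² = (0.7469)² = 0.558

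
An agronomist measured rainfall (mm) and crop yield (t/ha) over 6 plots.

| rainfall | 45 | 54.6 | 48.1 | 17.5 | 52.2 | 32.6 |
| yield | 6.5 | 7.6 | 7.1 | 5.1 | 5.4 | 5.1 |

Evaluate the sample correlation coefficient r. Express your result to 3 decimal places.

0.692

n = 6, Σx = 250, Σy = 36.8, Σx² = 11413.62, Σy² = 231.6, Σxy = 1586.36
nΣxy − ΣxΣy = 9518.16 − 9200 = 318.16
nΣx² − (Σx)² = 68481.72 − 62500 = 5981.72; nΣy² − (Σy)² = 1389.6 − 1354.24 = 35.36
r = 318.16 / √(5981.72 × 35.36) = 318.16 / 459.9061 ≈ 0.692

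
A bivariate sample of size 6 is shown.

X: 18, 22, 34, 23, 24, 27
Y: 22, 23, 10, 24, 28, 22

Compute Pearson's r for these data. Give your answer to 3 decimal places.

-0.742

n = 6, ΣX = 148, ΣY = 129, ΣX² = 3798, ΣY² = 2957, ΣXY = 3060
nΣXY − ΣXΣY = 18360 − 19092 = -732
nΣX² − (ΣX)² = 22788 − 21904 = 884; nΣY² − (ΣY)² = 17742 − 16641 = 1101
r = -732 / √(884 × 1101) = -732 / 986.5516 ≈ -0.742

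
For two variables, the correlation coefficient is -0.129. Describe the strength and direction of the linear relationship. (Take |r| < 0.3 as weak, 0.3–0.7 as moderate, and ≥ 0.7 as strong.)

weak negative

r = -0.129 < 0 so the relationship is negative.
|r| = 0.129, which falls in the weak range.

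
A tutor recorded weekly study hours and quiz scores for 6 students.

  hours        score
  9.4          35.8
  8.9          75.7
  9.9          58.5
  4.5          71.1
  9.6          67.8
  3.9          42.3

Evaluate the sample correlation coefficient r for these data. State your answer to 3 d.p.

0.094

n = 6, Σx = 46.2, Σy = 351.2, Σx² = 393.2, Σy² = 21875.72, Σxy = 2725.2
nΣxy − ΣxΣy = 16351.2 − 16225.44 = 125.76
nΣx² − (Σx)² = 2359.2 − 2134.44 = 224.76; nΣy² − (Σy)² = 131254.32 − 123341.44 = 7912.88
r = 125.76 / √(224.76 × 7912.88) = 125.76 / 1333.6037 ≈ 0.094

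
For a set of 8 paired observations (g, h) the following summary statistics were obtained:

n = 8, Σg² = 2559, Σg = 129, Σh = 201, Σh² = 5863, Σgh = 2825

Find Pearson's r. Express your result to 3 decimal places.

-0.667

r = (nΣgh − ΣgΣh) / √[(nΣg² − (Σg)²)(nΣh² − (Σh)²)]
Numerator: 8×2825 − 129×201 = -3329
Denominator: √[(20472 − 16641)(46904 − 40401)] = √[3831 × 6503] = 4991.2917
r = -3329 / 4991.2917 ≈ -0.667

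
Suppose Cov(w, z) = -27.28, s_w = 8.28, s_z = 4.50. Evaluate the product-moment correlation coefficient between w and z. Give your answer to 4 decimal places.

-0.7322

r = Cov(w,z) / (s_w · s_z) = -27.28 / (8.28 × 4.50)
  = -27.28 / 37.2600 ≈ -0.7322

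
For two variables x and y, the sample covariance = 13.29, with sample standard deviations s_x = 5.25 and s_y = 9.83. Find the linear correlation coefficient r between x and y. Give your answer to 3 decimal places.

0.258

r = Cov(x,y) / (s_x · s_y) = 13.29 / (5.25 × 9.83)
  = 13.29 / 51.6075 ≈ 0.258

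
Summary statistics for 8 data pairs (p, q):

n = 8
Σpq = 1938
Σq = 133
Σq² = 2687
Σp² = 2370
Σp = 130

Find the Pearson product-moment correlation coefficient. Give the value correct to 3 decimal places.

-0.638

r = (nΣpq − ΣpΣq) / √[(nΣp² − (Σp)²)(nΣq² − (Σq)²)]
Numerator: 8×1938 − 130×133 = -1786
Denominator: √[(18960 − 16900)(21496 − 17689)] = √[2060 × 3807] = 2800.4321
r = -1786 / 2800.4321 ≈ -0.638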